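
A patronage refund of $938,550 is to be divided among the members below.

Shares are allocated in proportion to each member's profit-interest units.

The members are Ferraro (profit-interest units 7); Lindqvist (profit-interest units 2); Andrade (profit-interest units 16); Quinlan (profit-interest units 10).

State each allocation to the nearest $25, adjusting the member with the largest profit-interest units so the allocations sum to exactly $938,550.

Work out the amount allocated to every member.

Ferraro: $187,700 · Lindqvist: $53,625 · Andrade: $429,075 · Quinlan: $268,150

Combined profit-interest units = 35.
Proportional shares: Ferraro 7/35 × $938,550 = 187,710.00; Lindqvist 2/35 × $938,550 = 53,631.43; Andrade 16/35 × $938,550 = 429,051.43; Quinlan 10/35 × $938,550 = 268,157.14.
At nearest $25: Ferraro $187,700; Lindqvist $53,625; Andrade $429,050; Quinlan $268,150. Sum = $938,525.
Difference $938,550 − $938,525 = +$25 applied to largest profit-interest units (Andrade): Andrade becomes $429,075.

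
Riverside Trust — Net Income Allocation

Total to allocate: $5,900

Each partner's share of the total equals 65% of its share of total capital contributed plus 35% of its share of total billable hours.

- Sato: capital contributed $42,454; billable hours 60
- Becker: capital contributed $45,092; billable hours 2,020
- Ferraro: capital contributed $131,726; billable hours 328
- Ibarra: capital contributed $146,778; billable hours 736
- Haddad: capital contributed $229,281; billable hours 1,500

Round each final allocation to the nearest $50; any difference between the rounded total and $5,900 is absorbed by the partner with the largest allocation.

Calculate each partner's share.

Totals — capital contributed 595,331, billable hours 4,644.
Combined weights (65% capital contributed + 35% billable hours): Sato 0.0509; Becker 0.2015; Ferraro 0.1685; Ibarra 0.2157; Haddad 0.3634.
Unrounded shares: Sato 300.16; Becker 1,188.69; Ferraro 994.40; Ibarra 1,272.78; Haddad 2,143.97.
Rounded to nearest $50: Sato $300; Becker $1,200; Ferraro $1,000; Ibarra $1,250; Haddad $2,150. Sum = $5,900.
Sum already equals the total — no adjustment.

Sato: $300 | Becker: $1,200 | Ferraro: $1,000 | Ibarra: $1,250 | Haddad: $2,150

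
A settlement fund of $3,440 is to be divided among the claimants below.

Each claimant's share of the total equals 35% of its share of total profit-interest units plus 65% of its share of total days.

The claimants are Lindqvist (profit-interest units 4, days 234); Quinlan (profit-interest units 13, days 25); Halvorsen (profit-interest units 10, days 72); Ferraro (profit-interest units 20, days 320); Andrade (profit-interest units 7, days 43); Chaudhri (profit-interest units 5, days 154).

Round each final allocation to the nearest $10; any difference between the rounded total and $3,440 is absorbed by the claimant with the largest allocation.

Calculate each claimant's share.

Totals — profit-interest units 59, days 848.
Composite weights (35% profit-interest units + 65% days): Lindqvist 0.2031; Quinlan 0.0963; Halvorsen 0.1145; Ferraro 0.3639; Andrade 0.0745; Chaudhri 0.1477.
Raw shares: Lindqvist 698.64; Quinlan 331.21; Halvorsen 393.92; Ferraro 1,251.91; Andrade 256.23; Chaudhri 508.10.
Rounded to nearest $10: Lindqvist $700; Quinlan $330; Halvorsen $390; Ferraro $1,250; Andrade $260; Chaudhri $510. Sum = $3,440.
Sum already equals the total — no adjustment.

Lindqvist: $700 · Quinlan: $330 · Halvorsen: $390 · Ferraro: $1,250 · Andrade: $260 · Chaudhri: $510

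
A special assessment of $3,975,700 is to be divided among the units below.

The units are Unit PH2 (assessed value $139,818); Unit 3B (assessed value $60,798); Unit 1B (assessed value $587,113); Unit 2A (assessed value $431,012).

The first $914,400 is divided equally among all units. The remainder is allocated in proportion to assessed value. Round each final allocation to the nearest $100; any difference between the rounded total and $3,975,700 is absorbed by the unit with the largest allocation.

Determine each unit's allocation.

Unit PH2: $579,800 | Unit 3B: $381,300 | Unit 1B: $1,703,400 | Unit 2A: $1,311,200

$914,400 shared equally gives $228,600 per unit.
Remainder $3,061,300 by assessed value (total 1,218,741): Unit PH2 351,202.47 → $351,200; Unit 3B 152,715.73 → $152,700; Unit 1B 1,474,742.40 → $1,474,700; Unit 2A 1,082,639.41 → $1,082,600.
Rounding difference +$100 on remainder applied to Unit 1B.
Totals: Unit PH2 $228,600 + $351,200 = $579,800; Unit 3B $228,600 + $152,700 = $381,300; Unit 1B $228,600 + $1,474,800 = $1,703,400; Unit 2A $228,600 + $1,082,600 = $1,311,200.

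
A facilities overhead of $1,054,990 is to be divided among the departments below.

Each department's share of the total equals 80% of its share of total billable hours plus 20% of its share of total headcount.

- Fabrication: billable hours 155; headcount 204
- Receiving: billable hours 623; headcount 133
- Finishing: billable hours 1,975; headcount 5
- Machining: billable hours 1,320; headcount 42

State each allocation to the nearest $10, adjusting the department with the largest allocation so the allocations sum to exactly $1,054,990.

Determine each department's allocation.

Fabrication: $144,210; Receiving: $202,180; Finishing: $412,000; Machining: $296,600

Billable hours total 4,073; headcount total 384.
Composite weights (80% billable hours + 20% headcount): Fabrication 0.1367; Receiving 0.1916; Finishing 0.3905; Machining 0.2811.
Unrounded shares: Fabrication 144,211.21; Receiving 202,175.79; Finishing 411,999.57; Machining 296,603.43.
After rounding ($10): Fabrication $144,210; Receiving $202,180; Finishing $412,000; Machining $296,600. Sum = $1,054,990.
Sum already equals the total — no adjustment.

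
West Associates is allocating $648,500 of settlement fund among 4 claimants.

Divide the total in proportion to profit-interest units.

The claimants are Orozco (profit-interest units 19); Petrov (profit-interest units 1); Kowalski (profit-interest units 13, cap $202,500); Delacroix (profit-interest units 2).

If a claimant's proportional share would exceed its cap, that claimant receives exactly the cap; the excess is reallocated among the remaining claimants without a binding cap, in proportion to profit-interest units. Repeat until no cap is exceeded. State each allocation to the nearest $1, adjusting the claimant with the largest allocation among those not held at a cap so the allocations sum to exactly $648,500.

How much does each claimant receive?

Sum of profit-interest units: 35.
Pro-rata shares before constraints: Orozco 352,042.86; Petrov 18,528.57; Kowalski 240,871.43; Delacroix 37,057.14.
Cap binds for Kowalski ($202,500); residual $446,000 reallocated over remaining profit-interest units 22.
Shares after redistribution: Orozco 385,181.82 → $385,182; Petrov 20,272.73 → $20,273; Delacroix 40,545.45 → $40,545.

Orozco: $385,182 | Petrov: $20,273 | Kowalski: $202,500 | Delacroix: $40,545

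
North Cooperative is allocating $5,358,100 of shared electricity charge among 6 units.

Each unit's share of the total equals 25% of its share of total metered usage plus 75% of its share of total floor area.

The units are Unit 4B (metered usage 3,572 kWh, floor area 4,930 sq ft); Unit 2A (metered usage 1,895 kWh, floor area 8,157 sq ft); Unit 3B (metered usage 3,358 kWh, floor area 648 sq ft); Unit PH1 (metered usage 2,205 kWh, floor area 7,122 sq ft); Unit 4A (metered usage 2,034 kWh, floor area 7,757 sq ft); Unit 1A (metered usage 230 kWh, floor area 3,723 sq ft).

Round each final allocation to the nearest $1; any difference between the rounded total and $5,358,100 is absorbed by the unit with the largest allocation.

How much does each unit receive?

Metered usage total 13,294; floor area total 32,337.
Blended shares (25% metered usage + 75% floor area): Unit 4B 0.1815; Unit 2A 0.2248; Unit 3B 0.0782; Unit PH1 0.2066; Unit 4A 0.2182; Unit 1A 0.0907.
Pro-rata amounts: Unit 4B 972,580.15; Unit 2A 1,204,627.79; Unit 3B 418,885.61; Unit PH1 1,107,242.65; Unit 4A 1,168,924.96; Unit 1A 485,838.83.
Rounded to nearest $1: Unit 4B $972,580; Unit 2A $1,204,628; Unit 3B $418,886; Unit PH1 $1,107,243; Unit 4A $1,168,925; Unit 1A $485,839. Sum = $5,358,101.
Difference $5,358,100 − $5,358,101 = −$1 applied to largest allocation (Unit 2A): Unit 2A becomes $1,204,627.

Unit 4B: $972,580 · Unit 2A: $1,204,627 · Unit 3B: $418,886 · Unit PH1: $1,107,243 · Unit 4A: $1,168,925 · Unit 1A: $485,839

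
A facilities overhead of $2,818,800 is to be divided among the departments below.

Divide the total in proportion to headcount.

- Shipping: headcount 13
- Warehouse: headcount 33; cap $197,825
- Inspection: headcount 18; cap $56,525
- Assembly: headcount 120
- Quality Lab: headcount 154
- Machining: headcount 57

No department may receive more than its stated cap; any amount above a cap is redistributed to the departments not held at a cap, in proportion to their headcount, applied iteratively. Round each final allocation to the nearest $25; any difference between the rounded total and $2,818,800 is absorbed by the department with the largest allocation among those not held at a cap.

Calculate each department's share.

Shipping: $96,900; Warehouse: $197,825; Inspection: $56,525; Assembly: $894,575; Quality Lab: $1,148,050; Machining: $424,925

Total headcount = 395.
Pro-rata shares before constraints: Shipping 92,770.63; Warehouse 235,494.68; Inspection 128,451.65; Assembly 856,344.30; Quality Lab 1,098,975.19; Machining 406,763.54.
Held at cap: Warehouse ($197,825), Inspection ($56,525); residual $2,564,450 reallocated over remaining headcount 344.
Shares after redistribution: Shipping 96,912.35 → $96,900; Assembly 894,575.58 → $894,575; Quality Lab 1,148,038.66 → $1,148,050; Machining 424,923.40 → $424,925.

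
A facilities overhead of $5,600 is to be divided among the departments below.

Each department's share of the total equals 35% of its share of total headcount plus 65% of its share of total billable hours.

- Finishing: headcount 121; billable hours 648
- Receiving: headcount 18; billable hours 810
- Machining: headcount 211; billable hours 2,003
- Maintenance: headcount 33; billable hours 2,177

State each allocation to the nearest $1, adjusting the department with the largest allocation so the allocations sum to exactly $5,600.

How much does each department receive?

Finishing: $1,038 | Receiving: $615 | Machining: $2,373 | Maintenance: $1,574

Totals — headcount 383, billable hours 5,638.
Blended shares (35% headcount + 65% billable hours): Finishing 0.1853; Receiving 0.1098; Machining 0.4237; Maintenance 0.2811.
Unrounded shares: Finishing 1,037.58; Receiving 615.07; Machining 2,372.97; Maintenance 1,574.39.
Rounded to nearest $1: Finishing $1,038; Receiving $615; Machining $2,373; Maintenance $1,574. Sum = $5,600.
Rounded total matches; no reconciliation needed.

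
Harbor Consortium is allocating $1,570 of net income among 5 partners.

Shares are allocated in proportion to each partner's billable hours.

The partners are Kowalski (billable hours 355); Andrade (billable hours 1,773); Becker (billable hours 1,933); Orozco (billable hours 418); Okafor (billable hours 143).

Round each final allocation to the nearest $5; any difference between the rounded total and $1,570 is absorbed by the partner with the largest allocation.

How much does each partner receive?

Kowalski: $120 · Andrade: $600 · Becker: $660 · Orozco: $140 · Okafor: $50

Combined billable hours = 4,622.
Proportional shares: Kowalski 355/4,622 × $1,570 = 120.59; Andrade 1,773/4,622 × $1,570 = 602.25; Becker 1,933/4,622 × $1,570 = 656.60; Orozco 418/4,622 × $1,570 = 141.99; Okafor 143/4,622 × $1,570 = 48.57.
Rounded to nearest $5: Kowalski $120; Andrade $600; Becker $655; Orozco $140; Okafor $50. Sum = $1,565.
Difference $1,570 − $1,565 = +$5 applied to largest allocation (Becker): Becker becomes $660.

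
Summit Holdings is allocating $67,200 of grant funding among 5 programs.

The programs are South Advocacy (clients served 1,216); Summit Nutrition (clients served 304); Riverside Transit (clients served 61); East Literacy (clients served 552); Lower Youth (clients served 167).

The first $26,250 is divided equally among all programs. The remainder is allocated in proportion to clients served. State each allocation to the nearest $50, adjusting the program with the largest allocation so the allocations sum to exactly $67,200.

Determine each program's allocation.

Equal tier: $26,250 ÷ 5 = $5,250 apiece.
Remainder $40,950 by clients served (total 2,300): South Advocacy 21,650.09 → $21,650; Summit Nutrition 5,412.52 → $5,400; Riverside Transit 1,086.07 → $1,100; East Literacy 9,828.00 → $9,850; Lower Youth 2,973.33 → $2,950.
Totals: South Advocacy $5,250 + $21,650 = $26,900; Summit Nutrition $5,250 + $5,400 = $10,650; Riverside Transit $5,250 + $1,100 = $6,350; East Literacy $5,250 + $9,850 = $15,100; Lower Youth $5,250 + $2,950 = $8,200.

South Advocacy: $26,900 | Summit Nutrition: $10,650 | Riverside Transit: $6,350 | East Literacy: $15,100 | Lower Youth: $8,200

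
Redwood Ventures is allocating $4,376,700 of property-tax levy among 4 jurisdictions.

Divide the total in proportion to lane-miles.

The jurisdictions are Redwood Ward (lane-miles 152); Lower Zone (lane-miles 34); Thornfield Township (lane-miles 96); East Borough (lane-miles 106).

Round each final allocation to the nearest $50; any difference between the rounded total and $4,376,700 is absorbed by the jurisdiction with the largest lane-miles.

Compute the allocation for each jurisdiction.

Redwood Ward: $1,714,550; Lower Zone: $383,550; Thornfield Township: $1,082,900; East Borough: $1,195,700

Lane-miles total: 152 + 34 + 96 + 106 = 388.
Raw shares: Redwood Ward 1,714,583.51; Lower Zone 383,525.26; Thornfield Township 1,082,894.85; East Borough 1,195,696.39.
At nearest $50: Redwood Ward $1,714,600; Lower Zone $383,550; Thornfield Township $1,082,900; East Borough $1,195,700. Sum = $4,376,750.
Difference $4,376,700 − $4,376,750 = −$50 applied to largest lane-miles (Redwood Ward): Redwood Ward becomes $1,714,550.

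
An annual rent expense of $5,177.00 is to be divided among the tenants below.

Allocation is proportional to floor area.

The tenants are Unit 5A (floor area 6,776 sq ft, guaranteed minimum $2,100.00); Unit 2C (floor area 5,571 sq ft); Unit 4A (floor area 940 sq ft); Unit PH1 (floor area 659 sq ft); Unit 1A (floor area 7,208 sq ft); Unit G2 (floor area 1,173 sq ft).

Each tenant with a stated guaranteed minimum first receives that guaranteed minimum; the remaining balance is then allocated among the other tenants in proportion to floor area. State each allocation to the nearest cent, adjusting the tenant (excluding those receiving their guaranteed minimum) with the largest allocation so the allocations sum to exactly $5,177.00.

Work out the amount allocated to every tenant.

Unit 5A: $2,100.00; Unit 2C: $1,102.31; Unit 4A: $185.99; Unit PH1: $130.39; Unit 1A: $1,426.21; Unit G2: $232.10

Minimums first: Unit 5A $2,100.00. Balance $3,077.00.
Balance split over remaining floor area 15,551: Unit 2C 1,102.3064 → $1,102.31; Unit 4A 185.9932 → $185.99; Unit PH1 130.3931 → $130.39; Unit 1A 1,426.2116 → $1,426.21; Unit G2 232.0957 → $232.10.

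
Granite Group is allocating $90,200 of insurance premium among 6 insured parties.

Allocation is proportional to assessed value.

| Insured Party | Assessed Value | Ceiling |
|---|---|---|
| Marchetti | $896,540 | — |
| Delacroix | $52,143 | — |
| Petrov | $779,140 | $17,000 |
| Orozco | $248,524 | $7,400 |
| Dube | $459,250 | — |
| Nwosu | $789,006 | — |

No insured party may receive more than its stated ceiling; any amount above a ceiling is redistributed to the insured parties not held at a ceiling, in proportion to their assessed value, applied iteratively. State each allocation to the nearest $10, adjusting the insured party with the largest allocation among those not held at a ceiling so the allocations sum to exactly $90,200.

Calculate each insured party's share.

Marchetti: $26,860 · Delacroix: $1,560 · Petrov: $17,000 · Orozco: $7,400 · Dube: $13,750 · Nwosu: $23,630

Sum of assessed value: 3,224,603.
Proportional shares (ignoring caps): Marchetti 25,078.41; Delacroix 1,458.57; Petrov 21,794.44; Orozco 6,951.82; Dube 12,846.34; Nwosu 22,070.42.
Cap binds for Petrov ($17,000); remaining pool $73,200 reallocated over remaining assessed value 2,445,463.
Cap binds for Orozco ($7,400); remaining pool $65,800 reallocated over remaining assessed value 2,196,939.
Remaining shares: Marchetti 26,852.06 → $26,850; Delacroix 1,561.72 → $1,560; Dube 13,754.89 → $13,750; Nwosu 23,631.33 → $23,630.
Rounding difference +$10 applied to Marchetti → $26,860.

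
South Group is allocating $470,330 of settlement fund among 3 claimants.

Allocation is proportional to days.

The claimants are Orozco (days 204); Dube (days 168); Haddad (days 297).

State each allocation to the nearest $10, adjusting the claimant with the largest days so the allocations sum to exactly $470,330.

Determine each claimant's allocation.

Total days = 204 + 168 + 297 = 669.
Unrounded shares: Orozco 143,419.01; Dube 118,109.78; Haddad 208,801.21.
After rounding ($10): Orozco $143,420; Dube $118,110; Haddad $208,800. Sum = $470,330.
Sum already equals the total — no adjustment.

Orozco: $143,420 | Dube: $118,110 | Haddad: $208,800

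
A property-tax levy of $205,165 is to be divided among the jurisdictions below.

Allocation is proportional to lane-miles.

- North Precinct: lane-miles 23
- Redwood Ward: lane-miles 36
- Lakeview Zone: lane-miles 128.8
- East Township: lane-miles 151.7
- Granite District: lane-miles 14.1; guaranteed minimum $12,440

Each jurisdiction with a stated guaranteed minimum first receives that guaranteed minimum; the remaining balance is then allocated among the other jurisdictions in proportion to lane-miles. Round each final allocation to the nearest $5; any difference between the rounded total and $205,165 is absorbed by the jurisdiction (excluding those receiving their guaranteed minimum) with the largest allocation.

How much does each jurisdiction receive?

North Precinct: $13,055 · Redwood Ward: $20,435 · Lakeview Zone: $73,115 · East Township: $86,120 · Granite District: $12,440

Guaranteed amounts: Granite District $12,440. Residual $192,725.
Residual split over remaining lane-miles 339.5: North Precinct 13,056.48 → $13,055; Redwood Ward 20,436.23 → $20,435; Lakeview Zone 73,116.29 → $73,115; East Township 86,116.00 → $86,115.
Rounding difference +$5 applied to East Township → $86,120.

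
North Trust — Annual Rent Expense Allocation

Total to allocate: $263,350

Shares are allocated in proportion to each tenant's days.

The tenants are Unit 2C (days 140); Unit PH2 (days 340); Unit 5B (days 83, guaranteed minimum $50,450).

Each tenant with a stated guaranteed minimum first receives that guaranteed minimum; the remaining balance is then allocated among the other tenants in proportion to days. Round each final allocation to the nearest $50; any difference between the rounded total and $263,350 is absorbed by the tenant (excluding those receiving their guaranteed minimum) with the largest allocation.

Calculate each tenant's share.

Unit 2C: $62,100; Unit PH2: $150,800; Unit 5B: $50,450

Fund the minimums — Unit 5B $50,450. Balance $212,900.
Balance split over remaining days 480: Unit 2C 62,095.83 → $62,100; Unit PH2 150,804.17 → $150,800.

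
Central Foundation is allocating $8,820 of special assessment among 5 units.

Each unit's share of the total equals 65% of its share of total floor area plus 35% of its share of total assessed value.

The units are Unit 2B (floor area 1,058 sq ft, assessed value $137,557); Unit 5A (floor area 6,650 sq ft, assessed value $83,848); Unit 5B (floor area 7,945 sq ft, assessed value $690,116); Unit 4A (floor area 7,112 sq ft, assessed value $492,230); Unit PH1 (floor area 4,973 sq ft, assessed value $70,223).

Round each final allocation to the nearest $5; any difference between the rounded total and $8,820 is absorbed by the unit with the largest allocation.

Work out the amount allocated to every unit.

Unit 2B: $505 · Unit 5A: $1,550 · Unit 5B: $3,090 · Unit 4A: $2,500 · Unit PH1: $1,175

Totals — floor area 27,738, assessed value 1,473,974.
Composite weights (65% floor area + 35% assessed value): Unit 2B 0.0575; Unit 5A 0.1757; Unit 5B 0.3500; Unit 4A 0.2835; Unit PH1 0.1332.
Pro-rata amounts: Unit 2B 506.76; Unit 5A 1,550.05; Unit 5B 3,087.44; Unit 4A 2,500.83; Unit PH1 1,174.91.
After rounding ($5): Unit 2B $505; Unit 5A $1,550; Unit 5B $3,085; Unit 4A $2,500; Unit PH1 $1,175. Sum = $8,815.
Difference $8,820 − $8,815 = +$5 applied to largest allocation (Unit 5B): Unit 5B becomes $3,090.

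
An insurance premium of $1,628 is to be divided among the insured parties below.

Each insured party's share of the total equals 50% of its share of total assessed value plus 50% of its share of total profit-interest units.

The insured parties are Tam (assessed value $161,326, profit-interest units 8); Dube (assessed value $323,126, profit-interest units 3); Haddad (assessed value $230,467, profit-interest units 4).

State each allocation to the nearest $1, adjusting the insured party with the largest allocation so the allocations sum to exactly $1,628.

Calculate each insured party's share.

Tam: $618; Dube: $531; Haddad: $479

Totals — assessed value 714,919, profit-interest units 15.
Blended shares (50% assessed value + 50% profit-interest units): Tam 0.3795; Dube 0.3260; Haddad 0.2945.
Proportional shares: Tam 617.82; Dube 530.71; Haddad 479.47.
Rounded to nearest $1: Tam $618; Dube $531; Haddad $479. Sum = $1,628.
No rounding difference to absorb.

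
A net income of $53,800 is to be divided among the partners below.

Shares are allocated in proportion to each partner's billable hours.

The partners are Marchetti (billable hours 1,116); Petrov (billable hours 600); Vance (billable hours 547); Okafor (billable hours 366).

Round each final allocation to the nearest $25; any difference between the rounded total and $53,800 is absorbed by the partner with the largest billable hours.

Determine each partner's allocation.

Marchetti: $22,825 · Petrov: $12,275 · Vance: $11,200 · Okafor: $7,500

Sum of billable hours: 2,629.
Proportional shares: Marchetti 1,116/2,629 × $53,800 = 22,837.89; Petrov 600/2,629 × $53,800 = 12,278.43; Vance 547/2,629 × $53,800 = 11,193.84; Okafor 366/2,629 × $53,800 = 7,489.84.
After rounding ($25): Marchetti $22,850; Petrov $12,275; Vance $11,200; Okafor $7,500. Sum = $53,825.
Difference $53,800 − $53,825 = −$25 applied to largest billable hours (Marchetti): Marchetti becomes $22,825.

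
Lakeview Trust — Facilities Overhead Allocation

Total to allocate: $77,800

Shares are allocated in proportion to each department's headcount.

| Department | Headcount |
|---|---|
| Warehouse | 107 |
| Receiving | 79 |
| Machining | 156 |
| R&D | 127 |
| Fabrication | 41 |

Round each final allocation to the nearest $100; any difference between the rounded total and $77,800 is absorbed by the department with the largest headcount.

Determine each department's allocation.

Combined headcount = 107 + 79 + 156 + 127 + 41 = 510.
Pro-rata amounts: Warehouse 16,322.75; Receiving 12,051.37; Machining 23,797.65; R&D 19,373.73; Fabrication 6,254.51.
After rounding ($100): Warehouse $16,300; Receiving $12,100; Machining $23,800; R&D $19,400; Fabrication $6,300. Sum = $77,900.
Difference $77,800 − $77,900 = −$100 applied to largest headcount (Machining): Machining becomes $23,700.

Warehouse: $16,300; Receiving: $12,100; Machining: $23,700; R&D: $19,400; Fabrication: $6,300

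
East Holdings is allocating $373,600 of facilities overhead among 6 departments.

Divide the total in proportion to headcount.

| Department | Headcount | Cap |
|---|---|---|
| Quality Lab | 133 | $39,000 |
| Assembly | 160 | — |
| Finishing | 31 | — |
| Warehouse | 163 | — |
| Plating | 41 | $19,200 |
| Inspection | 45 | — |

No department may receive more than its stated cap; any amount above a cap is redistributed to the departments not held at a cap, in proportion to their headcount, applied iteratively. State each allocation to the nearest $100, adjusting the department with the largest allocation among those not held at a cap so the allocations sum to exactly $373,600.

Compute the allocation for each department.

Combined headcount = 573.
Unconstrained shares: Quality Lab 86,716.93; Assembly 104,321.12; Finishing 20,212.22; Warehouse 106,277.14; Plating 26,732.29; Inspection 29,340.31.
Cap binds for Quality Lab ($39,000), Plating ($19,200); residual $315,400 reallocated over remaining headcount 399.
Remaining shares: Assembly 126,476.19 → $126,500; Finishing 24,504.76 → $24,500; Warehouse 128,847.62 → $128,800; Inspection 35,571.43 → $35,600.

Quality Lab: $39,000; Assembly: $126,500; Finishing: $24,500; Warehouse: $128,800; Plating: $19,200; Inspection: $35,600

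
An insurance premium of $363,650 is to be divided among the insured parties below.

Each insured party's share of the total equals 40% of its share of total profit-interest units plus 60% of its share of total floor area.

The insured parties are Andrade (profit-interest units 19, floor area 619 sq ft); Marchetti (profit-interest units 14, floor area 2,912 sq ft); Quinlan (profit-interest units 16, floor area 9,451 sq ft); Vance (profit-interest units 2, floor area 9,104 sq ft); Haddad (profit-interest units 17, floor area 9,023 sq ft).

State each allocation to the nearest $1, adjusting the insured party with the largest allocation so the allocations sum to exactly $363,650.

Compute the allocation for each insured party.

Andrade: $44,985; Marchetti: $50,372; Quinlan: $100,512; Vance: $68,131; Haddad: $99,650

Profit-interest units total 68; floor area total 31,109.
Blended shares (40% profit-interest units + 60% floor area): Andrade 0.1237; Marchetti 0.1385; Quinlan 0.2764; Vance 0.1874; Haddad 0.2740.
Raw shares: Andrade 44,984.73; Marchetti 50,371.62; Quinlan 100,512.61; Vance 68,131.20; Haddad 99,649.85.
After rounding ($1): Andrade $44,985; Marchetti $50,372; Quinlan $100,513; Vance $68,131; Haddad $99,650. Sum = $363,651.
Difference $363,650 − $363,651 = −$1 applied to largest allocation (Quinlan): Quinlan becomes $100,512.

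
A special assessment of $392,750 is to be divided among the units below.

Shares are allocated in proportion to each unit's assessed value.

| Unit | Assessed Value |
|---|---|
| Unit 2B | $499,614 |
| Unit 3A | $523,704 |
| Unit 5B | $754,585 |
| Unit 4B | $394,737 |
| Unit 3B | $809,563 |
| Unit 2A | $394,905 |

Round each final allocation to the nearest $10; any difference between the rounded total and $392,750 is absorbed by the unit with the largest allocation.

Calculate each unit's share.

Unit 2B: $58,100; Unit 3A: $60,910; Unit 5B: $87,760; Unit 4B: $45,910; Unit 3B: $94,140; Unit 2A: $45,930

Combined assessed value = 3,377,108.
Pro-rata amounts: Unit 2B 499,614/3,377,108 × $392,750 = 58,103.97; Unit 3A 523,704/3,377,108 × $392,750 = 60,905.59; Unit 5B 754,585/3,377,108 × $392,750 = 87,756.52; Unit 4B 394,737/3,377,108 × $392,750 = 45,907.02; Unit 3B 809,563/3,377,108 × $392,750 = 94,150.34; Unit 2A 394,905/3,377,108 × $392,750 = 45,926.56.
Rounded to nearest $10: Unit 2B $58,100; Unit 3A $60,910; Unit 5B $87,760; Unit 4B $45,910; Unit 3B $94,150; Unit 2A $45,930. Sum = $392,760.
Difference $392,750 − $392,760 = −$10 applied to largest allocation (Unit 3B): Unit 3B becomes $94,140.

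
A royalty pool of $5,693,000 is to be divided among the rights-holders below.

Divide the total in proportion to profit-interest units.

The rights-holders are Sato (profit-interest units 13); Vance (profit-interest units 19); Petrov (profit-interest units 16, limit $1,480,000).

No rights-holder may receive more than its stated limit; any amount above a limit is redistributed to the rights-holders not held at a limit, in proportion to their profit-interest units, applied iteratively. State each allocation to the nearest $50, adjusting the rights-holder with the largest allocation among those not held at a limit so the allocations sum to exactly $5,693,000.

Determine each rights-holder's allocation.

Sato: $1,711,550 | Vance: $2,501,450 | Petrov: $1,480,000

Profit-interest units total: 48.
Proportional shares (ignoring caps): Sato 1,541,854.17; Vance 2,253,479.17; Petrov 1,897,666.67.
Cap binds for Petrov ($1,480,000); balance $4,213,000 reallocated over remaining profit-interest units 32.
Remaining shares: Sato 1,711,531.25 → $1,711,550; Vance 2,501,468.75 → $2,501,450.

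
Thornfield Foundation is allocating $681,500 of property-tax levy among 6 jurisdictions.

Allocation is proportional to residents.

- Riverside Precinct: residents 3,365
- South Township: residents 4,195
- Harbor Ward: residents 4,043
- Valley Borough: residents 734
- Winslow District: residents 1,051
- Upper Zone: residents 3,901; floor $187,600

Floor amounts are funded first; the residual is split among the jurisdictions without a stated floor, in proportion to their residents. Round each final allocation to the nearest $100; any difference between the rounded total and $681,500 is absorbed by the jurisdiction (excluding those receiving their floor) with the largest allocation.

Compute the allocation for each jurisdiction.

Riverside Precinct: $124,100; South Township: $154,700; Harbor Ward: $149,200; Valley Borough: $27,100; Winslow District: $38,800; Upper Zone: $187,600

Fund the minimums — Upper Zone $187,600. Balance $493,900.
Balance split over remaining residents 13,388: Riverside Precinct 124,139.04 → $124,100; South Township 154,758.78 → $154,800; Harbor Ward 149,151.31 → $149,200; Valley Borough 27,078.17 → $27,100; Winslow District 38,772.70 → $38,800.
Rounding difference −$100 applied to South Township → $154,700.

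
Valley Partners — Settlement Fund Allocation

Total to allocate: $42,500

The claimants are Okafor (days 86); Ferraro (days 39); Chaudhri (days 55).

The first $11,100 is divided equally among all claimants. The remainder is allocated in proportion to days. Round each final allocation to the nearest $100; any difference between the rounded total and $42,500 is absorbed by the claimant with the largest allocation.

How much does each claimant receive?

Equal tier: $11,100 ÷ 3 = $3,700 apiece.
Remainder $31,400 by days (total 180): Okafor 15,002.22 → $15,000; Ferraro 6,803.33 → $6,800; Chaudhri 9,594.44 → $9,600.
Totals: Okafor $3,700 + $15,000 = $18,700; Ferraro $3,700 + $6,800 = $10,500; Chaudhri $3,700 + $9,600 = $13,300.

Okafor: $18,700 · Ferraro: $10,500 · Chaudhri: $13,300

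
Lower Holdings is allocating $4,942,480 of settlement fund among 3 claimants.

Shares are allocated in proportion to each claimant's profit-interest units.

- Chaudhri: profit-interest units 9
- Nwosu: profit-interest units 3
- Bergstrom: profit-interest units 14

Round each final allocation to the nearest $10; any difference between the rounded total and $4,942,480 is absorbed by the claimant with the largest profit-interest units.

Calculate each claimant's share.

Combined profit-interest units = 9 + 3 + 14 = 26.
Raw shares: Chaudhri 1,710,858.46; Nwosu 570,286.15; Bergstrom 2,661,335.38.
Rounded to nearest $10: Chaudhri $1,710,860; Nwosu $570,290; Bergstrom $2,661,340. Sum = $4,942,490.
Difference $4,942,480 − $4,942,490 = −$10 applied to largest profit-interest units (Bergstrom): Bergstrom becomes $2,661,330.

Chaudhri: $1,710,860 · Nwosu: $570,290 · Bergstrom: $2,661,330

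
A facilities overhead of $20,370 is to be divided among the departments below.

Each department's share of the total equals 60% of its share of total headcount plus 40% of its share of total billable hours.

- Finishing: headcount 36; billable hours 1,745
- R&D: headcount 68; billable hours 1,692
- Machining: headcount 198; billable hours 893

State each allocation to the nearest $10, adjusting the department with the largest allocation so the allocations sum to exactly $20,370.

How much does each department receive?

Finishing: $4,740; R&D: $5,940; Machining: $9,690

Totals — headcount 302, billable hours 4,330.
Composite weights (60% headcount + 40% billable hours): Finishing 0.2327; R&D 0.2914; Machining 0.4759.
Pro-rata amounts: Finishing 4,740.59; R&D 5,935.90; Machining 9,693.51.
At nearest $10: Finishing $4,740; R&D $5,940; Machining $9,690. Sum = $20,370.
No rounding difference to absorb.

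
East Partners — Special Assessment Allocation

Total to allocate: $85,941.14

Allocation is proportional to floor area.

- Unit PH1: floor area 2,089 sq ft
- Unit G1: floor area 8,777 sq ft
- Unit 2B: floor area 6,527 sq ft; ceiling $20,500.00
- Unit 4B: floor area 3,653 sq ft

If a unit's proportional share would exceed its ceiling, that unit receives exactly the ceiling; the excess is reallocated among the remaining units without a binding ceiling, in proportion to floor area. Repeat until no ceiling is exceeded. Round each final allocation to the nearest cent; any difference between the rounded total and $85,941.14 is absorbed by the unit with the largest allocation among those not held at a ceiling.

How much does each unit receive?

Unit PH1: $9,415.70 · Unit G1: $39,560.36 · Unit 2B: $20,500.00 · Unit 4B: $16,465.08

Combined floor area = 21,046.
Proportional shares (ignoring caps): Unit PH1 8,530.4115; Unit G1 35,840.7957; Unit 2B 26,652.9422; Unit 4B 14,916.9906.
Cap binds for Unit 2B ($20,500.00); balance $65,441.14 reallocated over remaining floor area 14,519.
Shares after redistribution: Unit PH1 9,415.6995 → $9,415.70; Unit G1 39,560.3613 → $39,560.36; Unit 4B 16,465.0792 → $16,465.08.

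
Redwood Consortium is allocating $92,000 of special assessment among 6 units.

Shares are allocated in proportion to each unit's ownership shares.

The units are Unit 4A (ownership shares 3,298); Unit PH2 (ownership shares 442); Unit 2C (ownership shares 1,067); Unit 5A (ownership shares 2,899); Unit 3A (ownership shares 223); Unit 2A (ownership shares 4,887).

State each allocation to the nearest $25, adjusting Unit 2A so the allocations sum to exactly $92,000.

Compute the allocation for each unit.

Ownership shares total: 12,816.
Raw shares: Unit 4A 3,298/12,816 × $92,000 = 23,674.78; Unit PH2 442/12,816 × $92,000 = 3,172.91; Unit 2C 1,067/12,816 × $92,000 = 7,659.49; Unit 5A 2,899/12,816 × $92,000 = 20,810.55; Unit 3A 223/12,816 × $92,000 = 1,600.81; Unit 2A 4,887/12,816 × $92,000 = 35,081.46.
Rounded to nearest $25: Unit 4A $23,675; Unit PH2 $3,175; Unit 2C $7,650; Unit 5A $20,800; Unit 3A $1,600; Unit 2A $35,075. Sum = $91,975.
Difference $92,000 − $91,975 = +$25 applied to Unit 2A: Unit 2A becomes $35,100.

Unit 4A: $23,675 · Unit PH2: $3,175 · Unit 2C: $7,650 · Unit 5A: $20,800 · Unit 3A: $1,600 · Unit 2A: $35,100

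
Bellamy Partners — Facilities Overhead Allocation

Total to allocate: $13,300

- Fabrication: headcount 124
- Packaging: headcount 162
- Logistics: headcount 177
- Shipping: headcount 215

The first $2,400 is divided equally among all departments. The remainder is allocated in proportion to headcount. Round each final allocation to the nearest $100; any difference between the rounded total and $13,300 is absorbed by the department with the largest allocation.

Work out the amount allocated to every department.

Fabrication: $2,600 | Packaging: $3,200 | Logistics: $3,400 | Shipping: $4,100

$2,400 shared equally gives $600 per department.
Remainder $10,900 by headcount (total 678): Fabrication 1,993.51 → $2,000; Packaging 2,604.42 → $2,600; Logistics 2,845.58 → $2,800; Shipping 3,456.49 → $3,500.
Totals: Fabrication $600 + $2,000 = $2,600; Packaging $600 + $2,600 = $3,200; Logistics $600 + $2,800 = $3,400; Shipping $600 + $3,500 = $4,100.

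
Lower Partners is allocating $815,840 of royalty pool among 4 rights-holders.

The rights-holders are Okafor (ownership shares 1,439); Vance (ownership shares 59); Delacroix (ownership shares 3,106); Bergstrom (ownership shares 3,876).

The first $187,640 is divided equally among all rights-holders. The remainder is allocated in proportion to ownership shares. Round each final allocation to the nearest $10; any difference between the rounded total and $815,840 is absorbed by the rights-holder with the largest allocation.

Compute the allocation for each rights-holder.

Okafor: $153,510; Vance: $51,280; Delacroix: $277,000; Bergstrom: $334,050

First tranche $187,640 split equally: $46,910 each.
Remainder $628,200 by ownership shares (total 8,480): Okafor 106,601.39 → $106,600; Vance 4,370.73 → $4,370; Delacroix 230,093.07 → $230,090; Bergstrom 287,134.81 → $287,130.
Rounding difference +$10 on remainder applied to Bergstrom.
Totals: Okafor $46,910 + $106,600 = $153,510; Vance $46,910 + $4,370 = $51,280; Delacroix $46,910 + $230,090 = $277,000; Bergstrom $46,910 + $287,140 = $334,050.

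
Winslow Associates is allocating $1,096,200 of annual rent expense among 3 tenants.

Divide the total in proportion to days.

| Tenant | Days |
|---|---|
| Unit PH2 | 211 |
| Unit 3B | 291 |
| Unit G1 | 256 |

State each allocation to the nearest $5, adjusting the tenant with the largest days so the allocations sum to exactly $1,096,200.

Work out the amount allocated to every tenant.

Unit PH2: $305,145 · Unit 3B: $420,835 · Unit G1: $370,220

Total days = 211 + 291 + 256 = 758.
Raw shares: Unit PH2 305,142.74; Unit 3B 420,836.68; Unit G1 370,220.58.
At nearest $5: Unit PH2 $305,145; Unit 3B $420,835; Unit G1 $370,220. Sum = $1,096,200.
Sum already equals the total — no adjustment.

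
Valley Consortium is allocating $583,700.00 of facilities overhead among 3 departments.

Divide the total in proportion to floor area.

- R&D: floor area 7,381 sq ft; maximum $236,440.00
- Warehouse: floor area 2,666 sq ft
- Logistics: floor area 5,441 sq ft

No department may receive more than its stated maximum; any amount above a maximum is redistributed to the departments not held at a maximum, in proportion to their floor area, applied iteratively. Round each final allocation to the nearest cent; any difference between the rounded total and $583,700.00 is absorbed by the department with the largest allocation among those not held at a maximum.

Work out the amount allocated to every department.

Floor area total: 15,488.
Pro-rata shares before constraints: R&D 278,169.5312; Warehouse 100,474.1865; Logistics 205,056.2823.
Capped: R&D ($236,440.00); remaining pool $347,260.00 reallocated over remaining floor area 8,107.
Remaining shares: Warehouse 114,197.0100 → $114,197.01; Logistics 233,062.9900 → $233,062.99.

R&D: $236,440.00 · Warehouse: $114,197.01 · Logistics: $233,062.99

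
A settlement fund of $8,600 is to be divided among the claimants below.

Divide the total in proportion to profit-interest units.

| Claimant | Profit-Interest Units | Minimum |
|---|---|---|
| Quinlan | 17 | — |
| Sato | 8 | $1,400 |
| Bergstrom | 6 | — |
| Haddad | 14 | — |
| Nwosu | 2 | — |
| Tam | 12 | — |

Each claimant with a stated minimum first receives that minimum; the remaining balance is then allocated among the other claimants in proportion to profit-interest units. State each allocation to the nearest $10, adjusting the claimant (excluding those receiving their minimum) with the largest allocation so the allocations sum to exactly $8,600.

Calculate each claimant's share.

Quinlan: $2,400 | Sato: $1,400 | Bergstrom: $850 | Haddad: $1,980 | Nwosu: $280 | Tam: $1,690

Minimums first: Sato $1,400. Residual $7,200.
Residual split over remaining profit-interest units 51: Quinlan 2,400.00 → $2,400; Bergstrom 847.06 → $850; Haddad 1,976.47 → $1,980; Nwosu 282.35 → $280; Tam 1,694.12 → $1,690.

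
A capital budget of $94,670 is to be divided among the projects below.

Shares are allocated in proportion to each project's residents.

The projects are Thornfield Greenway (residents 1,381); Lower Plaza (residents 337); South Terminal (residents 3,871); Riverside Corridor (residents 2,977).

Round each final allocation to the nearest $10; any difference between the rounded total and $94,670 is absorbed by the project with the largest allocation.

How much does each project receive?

Total residents = 8,566.
Unrounded shares: Thornfield Greenway 1,381/8,566 × $94,670 = 15,262.58; Lower Plaza 337/8,566 × $94,670 = 3,724.47; South Terminal 3,871/8,566 × $94,670 = 42,781.64; Riverside Corridor 2,977/8,566 × $94,670 = 32,901.31.
Rounded to nearest $10: Thornfield Greenway $15,260; Lower Plaza $3,720; South Terminal $42,780; Riverside Corridor $32,900. Sum = $94,660.
Difference $94,670 − $94,660 = +$10 applied to largest allocation (South Terminal): South Terminal becomes $42,790.

Thornfield Greenway: $15,260; Lower Plaza: $3,720; South Terminal: $42,790; Riverside Corridor: $32,900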